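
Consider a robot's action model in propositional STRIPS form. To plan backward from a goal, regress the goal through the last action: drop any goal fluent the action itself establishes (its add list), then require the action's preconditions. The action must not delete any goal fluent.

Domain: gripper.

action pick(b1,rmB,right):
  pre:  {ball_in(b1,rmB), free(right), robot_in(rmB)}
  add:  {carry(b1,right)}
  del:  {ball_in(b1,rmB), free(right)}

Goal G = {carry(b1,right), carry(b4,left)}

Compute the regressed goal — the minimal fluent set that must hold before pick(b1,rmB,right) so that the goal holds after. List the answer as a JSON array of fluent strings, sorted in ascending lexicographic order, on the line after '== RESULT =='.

Regress:
  G ∩ del = {}  (empty — regression defined)
  G \ add = {carry(b1,right), carry(b4,left)} \ {carry(b1,right)} = {carry(b4,left)}
  ∪ pre   = {carry(b4,left)} ∪ {ball_in(b1,rmB), free(right), robot_in(rmB)}
          = {ball_in(b1,rmB), carry(b4,left), free(right), robot_in(rmB)}

== RESULT ==
["ball_in(b1,rmB)", "carry(b4,left)", "free(right)", "robot_in(rmB)"]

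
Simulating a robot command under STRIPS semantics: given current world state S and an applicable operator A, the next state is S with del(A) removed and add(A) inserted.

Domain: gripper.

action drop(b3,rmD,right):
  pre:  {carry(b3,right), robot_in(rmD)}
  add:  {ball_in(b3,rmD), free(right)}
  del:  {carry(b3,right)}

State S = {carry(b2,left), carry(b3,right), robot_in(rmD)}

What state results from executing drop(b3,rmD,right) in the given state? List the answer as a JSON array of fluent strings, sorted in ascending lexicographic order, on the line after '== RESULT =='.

Compute (S \ del) ∪ add:
  pre ⊆ S: {carry(b3,right), robot_in(rmD)} ⊆ S  — applicable
  S \ del = {carry(b2,left), robot_in(rmD)}
  ∪ add   = {ball_in(b3,rmD), carry(b2,left), free(right), robot_in(rmD)}

== RESULT ==
["ball_in(b3,rmD)", "carry(b2,left)", "free(right)", "robot_in(rmD)"]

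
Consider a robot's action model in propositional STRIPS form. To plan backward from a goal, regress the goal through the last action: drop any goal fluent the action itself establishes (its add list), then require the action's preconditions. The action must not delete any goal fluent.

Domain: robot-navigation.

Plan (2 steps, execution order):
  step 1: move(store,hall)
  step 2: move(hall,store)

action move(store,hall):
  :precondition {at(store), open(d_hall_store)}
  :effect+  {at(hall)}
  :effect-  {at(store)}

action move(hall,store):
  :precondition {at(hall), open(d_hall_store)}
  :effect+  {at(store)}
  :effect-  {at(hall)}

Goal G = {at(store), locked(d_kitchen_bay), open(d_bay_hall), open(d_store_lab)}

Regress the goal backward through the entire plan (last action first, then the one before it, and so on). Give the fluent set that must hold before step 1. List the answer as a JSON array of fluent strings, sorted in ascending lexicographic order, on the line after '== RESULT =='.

Regress step by step:
  through step 2 (move(hall,store)): drop {at(store)}, keep {locked(d_kitchen_bay), open(d_bay_hall), open(d_store_lab)}, require {at(hall), open(d_hall_store)}
    → {at(hall), locked(d_kitchen_bay), open(d_bay_hall), open(d_hall_store), open(d_store_lab)}
  through step 1 (move(store,hall)): drop {at(hall)}, keep {locked(d_kitchen_bay), open(d_bay_hall), open(d_hall_store), open(d_store_lab)}, require {at(store), open(d_hall_store)}
    → {at(store), locked(d_kitchen_bay), open(d_bay_hall), open(d_hall_store), open(d_store_lab)}

== RESULT ==
["at(store)", "locked(d_kitchen_bay)", "open(d_bay_hall)", "open(d_hall_store)", "open(d_store_lab)"]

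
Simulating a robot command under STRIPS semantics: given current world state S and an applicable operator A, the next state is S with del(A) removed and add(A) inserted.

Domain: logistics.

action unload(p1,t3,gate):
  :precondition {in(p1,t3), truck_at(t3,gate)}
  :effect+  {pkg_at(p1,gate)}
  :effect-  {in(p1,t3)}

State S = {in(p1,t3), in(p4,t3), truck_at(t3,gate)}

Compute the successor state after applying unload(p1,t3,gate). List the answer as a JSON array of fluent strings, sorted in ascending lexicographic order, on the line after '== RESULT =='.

Progress:
  pre ⊆ S: {in(p1,t3), truck_at(t3,gate)} ⊆ S  — applicable
  S \ del = {in(p4,t3), truck_at(t3,gate)}
  ∪ add   = {in(p4,t3), pkg_at(p1,gate), truck_at(t3,gate)}

== RESULT ==
["in(p4,t3)", "pkg_at(p1,gate)", "truck_at(t3,gate)"]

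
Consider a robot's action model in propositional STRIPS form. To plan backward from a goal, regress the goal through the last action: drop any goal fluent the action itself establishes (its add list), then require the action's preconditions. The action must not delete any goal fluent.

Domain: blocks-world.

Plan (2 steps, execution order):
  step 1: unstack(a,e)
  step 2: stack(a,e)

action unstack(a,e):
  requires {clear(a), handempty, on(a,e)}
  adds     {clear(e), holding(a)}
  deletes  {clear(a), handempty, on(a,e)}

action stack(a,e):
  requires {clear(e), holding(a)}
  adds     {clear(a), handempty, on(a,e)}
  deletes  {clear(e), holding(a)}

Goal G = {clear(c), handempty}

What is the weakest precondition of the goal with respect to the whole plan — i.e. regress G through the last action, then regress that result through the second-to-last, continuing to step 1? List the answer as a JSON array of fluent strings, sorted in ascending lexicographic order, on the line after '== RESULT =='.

Regress step by step:
  through step 2 (stack(a,e)): drop {handempty}, keep {clear(c)}, require {clear(e), holding(a)}
    → {clear(c), clear(e), holding(a)}
  through step 1 (unstack(a,e)): drop {clear(e), holding(a)}, keep {clear(c)}, require {clear(a), handempty, on(a,e)}
    → {clear(a), clear(c), handempty, on(a,e)}

== RESULT ==
["clear(a)", "clear(c)", "handempty", "on(a,e)"]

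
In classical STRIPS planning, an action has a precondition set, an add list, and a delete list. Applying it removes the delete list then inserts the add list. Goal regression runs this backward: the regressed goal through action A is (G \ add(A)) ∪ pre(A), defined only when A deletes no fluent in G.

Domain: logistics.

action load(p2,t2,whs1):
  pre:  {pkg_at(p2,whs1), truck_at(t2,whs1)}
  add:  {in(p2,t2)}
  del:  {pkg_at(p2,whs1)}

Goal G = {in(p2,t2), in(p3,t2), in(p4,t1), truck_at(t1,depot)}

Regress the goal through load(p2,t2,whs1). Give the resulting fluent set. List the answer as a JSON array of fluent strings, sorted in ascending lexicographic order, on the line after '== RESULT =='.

Regress:
  G ∩ del = {}  (empty — regression defined)
  G \ add = {in(p2,t2), in(p3,t2), in(p4,t1), truck_at(t1,depot)} \ {in(p2,t2)} = {in(p3,t2), in(p4,t1), truck_at(t1,depot)}
  ∪ pre   = {in(p3,t2), in(p4,t1), truck_at(t1,depot)} ∪ {pkg_at(p2,whs1), truck_at(t2,whs1)}
          = {in(p3,t2), in(p4,t1), pkg_at(p2,whs1), truck_at(t1,depot), truck_at(t2,whs1)}

== RESULT ==
["in(p3,t2)", "in(p4,t1)", "pkg_at(p2,whs1)", "truck_at(t1,depot)", "truck_at(t2,whs1)"]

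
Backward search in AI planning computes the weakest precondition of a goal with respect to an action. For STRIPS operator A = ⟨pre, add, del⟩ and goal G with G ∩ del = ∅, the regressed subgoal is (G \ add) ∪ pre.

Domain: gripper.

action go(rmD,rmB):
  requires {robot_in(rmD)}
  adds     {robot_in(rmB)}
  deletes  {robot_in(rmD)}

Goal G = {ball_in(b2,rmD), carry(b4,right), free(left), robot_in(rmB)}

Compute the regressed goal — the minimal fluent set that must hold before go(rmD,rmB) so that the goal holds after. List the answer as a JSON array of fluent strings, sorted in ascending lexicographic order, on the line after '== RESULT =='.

Regress:
  G ∩ del = {}  (empty — regression defined)
  G \ add = {ball_in(b2,rmD), carry(b4,right), free(left), robot_in(rmB)} \ {robot_in(rmB)} = {ball_in(b2,rmD), carry(b4,right), free(left)}
  ∪ pre   = {ball_in(b2,rmD), carry(b4,right), free(left)} ∪ {robot_in(rmD)}
          = {ball_in(b2,rmD), carry(b4,right), free(left), robot_in(rmD)}

== RESULT ==
["ball_in(b2,rmD)", "carry(b4,right)", "free(left)", "robot_in(rmD)"]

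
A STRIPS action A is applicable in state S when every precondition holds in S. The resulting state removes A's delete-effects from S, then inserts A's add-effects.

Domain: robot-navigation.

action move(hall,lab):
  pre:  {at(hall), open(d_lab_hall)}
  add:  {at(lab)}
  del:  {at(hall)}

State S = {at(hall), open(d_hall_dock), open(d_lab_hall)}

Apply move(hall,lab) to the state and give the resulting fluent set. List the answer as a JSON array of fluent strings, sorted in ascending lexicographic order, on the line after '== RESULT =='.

Progress:
  pre ⊆ S: {at(hall), open(d_lab_hall)} ⊆ S  — applicable
  S \ del = {open(d_hall_dock), open(d_lab_hall)}
  ∪ add   = {at(lab), open(d_hall_dock), open(d_lab_hall)}

== RESULT ==
["at(lab)", "open(d_hall_dock)", "open(d_lab_hall)"]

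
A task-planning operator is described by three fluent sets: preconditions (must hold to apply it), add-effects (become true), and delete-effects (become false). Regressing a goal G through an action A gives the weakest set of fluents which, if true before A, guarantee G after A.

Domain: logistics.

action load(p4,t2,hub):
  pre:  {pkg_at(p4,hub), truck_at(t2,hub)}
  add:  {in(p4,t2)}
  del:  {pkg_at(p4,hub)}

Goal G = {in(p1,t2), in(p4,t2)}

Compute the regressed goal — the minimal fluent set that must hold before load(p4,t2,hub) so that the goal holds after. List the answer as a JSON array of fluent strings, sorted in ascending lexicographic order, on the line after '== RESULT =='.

Regress:
  G ∩ del = {}  (empty — regression defined)
  G \ add = {in(p1,t2), in(p4,t2)} \ {in(p4,t2)} = {in(p1,t2)}
  ∪ pre   = {in(p1,t2)} ∪ {pkg_at(p4,hub), truck_at(t2,hub)}
          = {in(p1,t2), pkg_at(p4,hub), truck_at(t2,hub)}

== RESULT ==
["in(p1,t2)", "pkg_at(p4,hub)", "truck_at(t2,hub)"]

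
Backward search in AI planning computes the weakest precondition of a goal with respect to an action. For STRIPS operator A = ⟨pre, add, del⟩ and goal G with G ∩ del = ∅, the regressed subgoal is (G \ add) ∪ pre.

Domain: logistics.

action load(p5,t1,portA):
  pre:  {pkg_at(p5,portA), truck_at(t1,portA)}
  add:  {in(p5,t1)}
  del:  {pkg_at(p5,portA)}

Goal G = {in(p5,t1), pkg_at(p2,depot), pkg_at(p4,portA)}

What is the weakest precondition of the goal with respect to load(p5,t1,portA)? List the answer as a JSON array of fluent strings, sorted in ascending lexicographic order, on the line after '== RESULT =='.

Regress:
  G ∩ del = {}  (empty — regression defined)
  G \ add = {in(p5,t1), pkg_at(p2,depot), pkg_at(p4,portA)} \ {in(p5,t1)} = {pkg_at(p2,depot), pkg_at(p4,portA)}
  ∪ pre   = {pkg_at(p2,depot), pkg_at(p4,portA)} ∪ {pkg_at(p5,portA), truck_at(t1,portA)}
          = {pkg_at(p2,depot), pkg_at(p4,portA), pkg_at(p5,portA), truck_at(t1,portA)}

== RESULT ==
["pkg_at(p2,depot)", "pkg_at(p4,portA)", "pkg_at(p5,portA)", "truck_at(t1,portA)"]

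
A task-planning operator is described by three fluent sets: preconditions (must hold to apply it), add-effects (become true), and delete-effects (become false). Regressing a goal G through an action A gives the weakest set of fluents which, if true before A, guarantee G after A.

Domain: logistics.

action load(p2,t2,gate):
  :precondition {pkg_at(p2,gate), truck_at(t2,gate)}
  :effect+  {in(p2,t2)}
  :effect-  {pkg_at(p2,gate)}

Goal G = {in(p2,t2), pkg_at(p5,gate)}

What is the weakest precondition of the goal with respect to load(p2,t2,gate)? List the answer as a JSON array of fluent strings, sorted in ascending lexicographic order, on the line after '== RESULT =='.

Regress:
  G ∩ del = {}  (empty — regression defined)
  G \ add = {in(p2,t2), pkg_at(p5,gate)} \ {in(p2,t2)} = {pkg_at(p5,gate)}
  ∪ pre   = {pkg_at(p5,gate)} ∪ {pkg_at(p2,gate), truck_at(t2,gate)}
          = {pkg_at(p2,gate), pkg_at(p5,gate), truck_at(t2,gate)}

== RESULT ==
["pkg_at(p2,gate)", "pkg_at(p5,gate)", "truck_at(t2,gate)"]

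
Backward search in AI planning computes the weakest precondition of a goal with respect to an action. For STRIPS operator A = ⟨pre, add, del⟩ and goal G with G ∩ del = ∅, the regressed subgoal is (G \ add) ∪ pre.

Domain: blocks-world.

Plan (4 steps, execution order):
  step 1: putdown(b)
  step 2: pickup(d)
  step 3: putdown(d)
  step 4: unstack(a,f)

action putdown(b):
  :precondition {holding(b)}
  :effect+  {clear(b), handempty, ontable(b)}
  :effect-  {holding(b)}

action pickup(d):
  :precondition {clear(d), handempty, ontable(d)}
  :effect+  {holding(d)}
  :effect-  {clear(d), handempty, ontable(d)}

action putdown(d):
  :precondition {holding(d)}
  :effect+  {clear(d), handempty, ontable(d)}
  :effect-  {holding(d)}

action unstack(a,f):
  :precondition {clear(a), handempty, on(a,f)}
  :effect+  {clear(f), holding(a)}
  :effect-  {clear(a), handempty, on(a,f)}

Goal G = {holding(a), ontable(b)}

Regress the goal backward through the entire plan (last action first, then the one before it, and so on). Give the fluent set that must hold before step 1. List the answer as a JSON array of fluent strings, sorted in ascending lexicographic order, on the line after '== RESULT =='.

Work backward from the goal:
  through step 4 (unstack(a,f)): drop {holding(a)}, keep {ontable(b)}, require {clear(a), handempty, on(a,f)}
    → {clear(a), handempty, on(a,f), ontable(b)}
  through step 3 (putdown(d)): drop {handempty}, keep {clear(a), on(a,f), ontable(b)}, require {holding(d)}
    → {clear(a), holding(d), on(a,f), ontable(b)}
  through step 2 (pickup(d)): drop {holding(d)}, keep {clear(a), on(a,f), ontable(b)}, require {clear(d), handempty, ontable(d)}
    → {clear(a), clear(d), handempty, on(a,f), ontable(b), ontable(d)}
  through step 1 (putdown(b)): drop {handempty, ontable(b)}, keep {clear(a), clear(d), on(a,f), ontable(d)}, require {holding(b)}
    → {clear(a), clear(d), holding(b), on(a,f), ontable(d)}

== RESULT ==
["clear(a)", "clear(d)", "holding(b)", "on(a,f)", "ontable(d)"]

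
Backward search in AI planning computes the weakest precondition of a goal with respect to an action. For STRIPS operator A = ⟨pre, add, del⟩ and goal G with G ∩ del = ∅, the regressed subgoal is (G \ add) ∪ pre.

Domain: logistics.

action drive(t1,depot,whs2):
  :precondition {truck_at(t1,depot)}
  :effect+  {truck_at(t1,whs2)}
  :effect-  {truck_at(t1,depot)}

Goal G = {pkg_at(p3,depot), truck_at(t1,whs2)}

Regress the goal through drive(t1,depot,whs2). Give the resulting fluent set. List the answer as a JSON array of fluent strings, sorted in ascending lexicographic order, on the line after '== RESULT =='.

Regress:
  G ∩ del = {}  (empty — regression defined)
  G \ add = {pkg_at(p3,depot), truck_at(t1,whs2)} \ {truck_at(t1,whs2)} = {pkg_at(p3,depot)}
  ∪ pre   = {pkg_at(p3,depot)} ∪ {truck_at(t1,depot)}
          = {pkg_at(p3,depot), truck_at(t1,depot)}

== RESULT ==
["pkg_at(p3,depot)", "truck_at(t1,depot)"]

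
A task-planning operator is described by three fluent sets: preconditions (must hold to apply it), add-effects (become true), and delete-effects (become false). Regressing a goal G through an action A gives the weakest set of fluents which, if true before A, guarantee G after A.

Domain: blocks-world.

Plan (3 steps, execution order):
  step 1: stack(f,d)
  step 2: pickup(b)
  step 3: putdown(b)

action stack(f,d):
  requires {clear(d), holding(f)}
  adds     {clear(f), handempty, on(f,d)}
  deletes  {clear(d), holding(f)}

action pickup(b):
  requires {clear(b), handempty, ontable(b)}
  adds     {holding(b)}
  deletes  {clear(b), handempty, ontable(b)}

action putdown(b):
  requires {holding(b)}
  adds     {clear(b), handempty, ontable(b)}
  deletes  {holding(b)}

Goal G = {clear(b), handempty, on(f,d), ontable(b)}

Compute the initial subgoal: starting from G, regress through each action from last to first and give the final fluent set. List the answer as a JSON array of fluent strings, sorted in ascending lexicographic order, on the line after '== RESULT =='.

Regress step by step:
  through step 3 (putdown(b)): drop {clear(b), handempty, ontable(b)}, keep {on(f,d)}, require {holding(b)}
    → {holding(b), on(f,d)}
  through step 2 (pickup(b)): drop {holding(b)}, keep {on(f,d)}, require {clear(b), handempty, ontable(b)}
    → {clear(b), handempty, on(f,d), ontable(b)}
  through step 1 (stack(f,d)): drop {handempty, on(f,d)}, keep {clear(b), ontable(b)}, require {clear(d), holding(f)}
    → {clear(b), clear(d), holding(f), ontable(b)}

== RESULT ==
["clear(b)", "clear(d)", "holding(f)", "ontable(b)"]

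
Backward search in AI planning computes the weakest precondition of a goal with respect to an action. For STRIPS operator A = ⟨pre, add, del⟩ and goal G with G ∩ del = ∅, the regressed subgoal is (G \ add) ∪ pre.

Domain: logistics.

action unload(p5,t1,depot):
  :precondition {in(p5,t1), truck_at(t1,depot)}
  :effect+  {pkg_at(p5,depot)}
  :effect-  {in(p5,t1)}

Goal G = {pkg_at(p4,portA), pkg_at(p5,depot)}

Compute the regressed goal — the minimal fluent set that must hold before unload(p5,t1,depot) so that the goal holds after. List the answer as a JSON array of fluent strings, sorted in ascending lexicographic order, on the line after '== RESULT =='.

Regress:
  G ∩ del = {}  (empty — regression defined)
  G \ add = {pkg_at(p4,portA), pkg_at(p5,depot)} \ {pkg_at(p5,depot)} = {pkg_at(p4,portA)}
  ∪ pre   = {pkg_at(p4,portA)} ∪ {in(p5,t1), truck_at(t1,depot)}
          = {in(p5,t1), pkg_at(p4,portA), truck_at(t1,depot)}

== RESULT ==
["in(p5,t1)", "pkg_at(p4,portA)", "truck_at(t1,depot)"]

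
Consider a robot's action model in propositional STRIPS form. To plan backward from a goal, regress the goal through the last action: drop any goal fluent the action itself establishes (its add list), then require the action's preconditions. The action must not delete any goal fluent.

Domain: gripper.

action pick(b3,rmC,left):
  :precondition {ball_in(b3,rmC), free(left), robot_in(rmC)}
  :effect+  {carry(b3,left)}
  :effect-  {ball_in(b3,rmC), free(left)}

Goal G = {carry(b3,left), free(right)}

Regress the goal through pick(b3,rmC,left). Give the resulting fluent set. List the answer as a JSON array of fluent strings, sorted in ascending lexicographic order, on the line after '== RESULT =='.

Compute (G \ add) ∪ pre:
  G ∩ del = {}  (empty — regression defined)
  G \ add = {carry(b3,left), free(right)} \ {carry(b3,left)} = {free(right)}
  ∪ pre   = {free(right)} ∪ {ball_in(b3,rmC), free(left), robot_in(rmC)}
          = {ball_in(b3,rmC), free(left), free(right), robot_in(rmC)}

== RESULT ==
["ball_in(b3,rmC)", "free(left)", "free(right)", "robot_in(rmC)"]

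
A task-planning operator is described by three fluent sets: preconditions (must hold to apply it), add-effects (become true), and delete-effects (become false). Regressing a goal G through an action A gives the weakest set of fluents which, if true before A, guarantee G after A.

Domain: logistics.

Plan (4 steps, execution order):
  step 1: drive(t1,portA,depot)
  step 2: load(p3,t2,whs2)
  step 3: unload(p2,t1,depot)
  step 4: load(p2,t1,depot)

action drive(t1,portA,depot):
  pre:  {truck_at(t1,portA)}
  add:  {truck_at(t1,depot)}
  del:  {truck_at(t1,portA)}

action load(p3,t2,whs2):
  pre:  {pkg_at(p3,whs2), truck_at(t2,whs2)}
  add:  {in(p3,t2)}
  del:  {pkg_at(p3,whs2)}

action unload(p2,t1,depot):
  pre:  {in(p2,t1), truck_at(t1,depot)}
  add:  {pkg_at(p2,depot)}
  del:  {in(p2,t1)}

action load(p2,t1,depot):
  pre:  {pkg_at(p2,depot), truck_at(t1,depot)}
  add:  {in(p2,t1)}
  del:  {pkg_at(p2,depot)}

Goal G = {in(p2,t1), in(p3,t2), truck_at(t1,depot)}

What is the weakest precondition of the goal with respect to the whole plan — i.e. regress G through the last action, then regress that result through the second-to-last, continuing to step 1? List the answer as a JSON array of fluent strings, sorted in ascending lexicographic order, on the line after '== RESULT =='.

Work backward from the goal:
  through step 4 (load(p2,t1,depot)): drop {in(p2,t1)}, keep {in(p3,t2), truck_at(t1,depot)}, require {pkg_at(p2,depot), truck_at(t1,depot)}
    → {in(p3,t2), pkg_at(p2,depot), truck_at(t1,depot)}
  through step 3 (unload(p2,t1,depot)): drop {pkg_at(p2,depot)}, keep {in(p3,t2), truck_at(t1,depot)}, require {in(p2,t1), truck_at(t1,depot)}
    → {in(p2,t1), in(p3,t2), truck_at(t1,depot)}
  through step 2 (load(p3,t2,whs2)): drop {in(p3,t2)}, keep {in(p2,t1), truck_at(t1,depot)}, require {pkg_at(p3,whs2), truck_at(t2,whs2)}
    → {in(p2,t1), pkg_at(p3,whs2), truck_at(t1,depot), truck_at(t2,whs2)}
  through step 1 (drive(t1,portA,depot)): drop {truck_at(t1,depot)}, keep {in(p2,t1), pkg_at(p3,whs2), truck_at(t2,whs2)}, require {truck_at(t1,portA)}
    → {in(p2,t1), pkg_at(p3,whs2), truck_at(t1,portA), truck_at(t2,whs2)}

== RESULT ==
["in(p2,t1)", "pkg_at(p3,whs2)", "truck_at(t1,portA)", "truck_at(t2,whs2)"]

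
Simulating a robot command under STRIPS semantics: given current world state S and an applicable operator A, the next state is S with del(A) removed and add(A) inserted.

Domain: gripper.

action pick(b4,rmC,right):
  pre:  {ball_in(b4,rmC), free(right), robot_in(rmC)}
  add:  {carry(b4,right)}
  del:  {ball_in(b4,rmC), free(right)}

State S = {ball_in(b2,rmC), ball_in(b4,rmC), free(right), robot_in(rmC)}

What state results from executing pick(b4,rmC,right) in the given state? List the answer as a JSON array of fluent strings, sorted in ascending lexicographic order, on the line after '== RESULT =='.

Compute (S \ del) ∪ add:
  pre ⊆ S: {ball_in(b4,rmC), free(right), robot_in(rmC)} ⊆ S  — applicable
  S \ del = {ball_in(b2,rmC), robot_in(rmC)}
  ∪ add   = {ball_in(b2,rmC), carry(b4,right), robot_in(rmC)}

== RESULT ==
["ball_in(b2,rmC)", "carry(b4,right)", "robot_in(rmC)"]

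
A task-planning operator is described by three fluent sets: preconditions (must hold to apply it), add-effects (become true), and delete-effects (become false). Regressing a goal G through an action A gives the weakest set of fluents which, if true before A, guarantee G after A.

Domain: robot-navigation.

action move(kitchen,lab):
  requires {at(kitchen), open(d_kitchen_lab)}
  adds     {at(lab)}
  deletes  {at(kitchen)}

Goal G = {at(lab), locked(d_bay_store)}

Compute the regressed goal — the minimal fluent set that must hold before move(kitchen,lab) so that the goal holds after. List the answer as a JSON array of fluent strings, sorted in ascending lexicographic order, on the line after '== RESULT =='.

Compute (G \ add) ∪ pre:
  G ∩ del = {}  (empty — regression defined)
  G \ add = {at(lab), locked(d_bay_store)} \ {at(lab)} = {locked(d_bay_store)}
  ∪ pre   = {locked(d_bay_store)} ∪ {at(kitchen), open(d_kitchen_lab)}
          = {at(kitchen), locked(d_bay_store), open(d_kitchen_lab)}

== RESULT ==
["at(kitchen)", "locked(d_bay_store)", "open(d_kitchen_lab)"]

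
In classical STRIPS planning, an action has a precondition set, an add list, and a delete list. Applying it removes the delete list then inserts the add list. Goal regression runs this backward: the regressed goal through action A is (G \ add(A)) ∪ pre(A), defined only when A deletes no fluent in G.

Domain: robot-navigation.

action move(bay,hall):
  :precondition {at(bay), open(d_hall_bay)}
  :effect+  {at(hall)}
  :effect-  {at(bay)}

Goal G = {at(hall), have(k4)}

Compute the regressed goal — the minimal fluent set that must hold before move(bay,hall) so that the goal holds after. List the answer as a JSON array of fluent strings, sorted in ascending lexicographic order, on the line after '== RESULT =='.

Regress:
  G ∩ del = {}  (empty — regression defined)
  G \ add = {at(hall), have(k4)} \ {at(hall)} = {have(k4)}
  ∪ pre   = {have(k4)} ∪ {at(bay), open(d_hall_bay)}
          = {at(bay), have(k4), open(d_hall_bay)}

== RESULT ==
["at(bay)", "have(k4)", "open(d_hall_bay)"]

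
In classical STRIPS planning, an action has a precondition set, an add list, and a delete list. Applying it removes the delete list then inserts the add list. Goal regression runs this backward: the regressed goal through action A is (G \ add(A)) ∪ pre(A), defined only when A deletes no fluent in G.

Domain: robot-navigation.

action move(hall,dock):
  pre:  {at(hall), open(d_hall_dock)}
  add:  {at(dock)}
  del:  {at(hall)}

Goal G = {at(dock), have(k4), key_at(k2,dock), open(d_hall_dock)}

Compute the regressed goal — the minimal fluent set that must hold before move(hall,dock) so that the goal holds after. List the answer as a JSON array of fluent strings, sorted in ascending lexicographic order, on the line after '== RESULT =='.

Compute (G \ add) ∪ pre:
  G ∩ del = {}  (empty — regression defined)
  G \ add = {at(dock), have(k4), key_at(k2,dock), open(d_hall_dock)} \ {at(dock)} = {have(k4), key_at(k2,dock), open(d_hall_dock)}
  ∪ pre   = {have(k4), key_at(k2,dock), open(d_hall_dock)} ∪ {at(hall), open(d_hall_dock)}
          = {at(hall), have(k4), key_at(k2,dock), open(d_hall_dock)}

== RESULT ==
["at(hall)", "have(k4)", "key_at(k2,dock)", "open(d_hall_dock)"]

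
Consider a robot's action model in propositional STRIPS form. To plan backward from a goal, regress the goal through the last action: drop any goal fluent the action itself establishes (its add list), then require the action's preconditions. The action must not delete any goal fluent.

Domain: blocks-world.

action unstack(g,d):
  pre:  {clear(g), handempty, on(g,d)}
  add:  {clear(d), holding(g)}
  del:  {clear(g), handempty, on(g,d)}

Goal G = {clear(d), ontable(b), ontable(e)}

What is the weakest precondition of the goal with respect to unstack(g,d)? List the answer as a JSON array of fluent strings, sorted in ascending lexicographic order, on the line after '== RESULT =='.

Regress:
  G ∩ del = {}  (empty — regression defined)
  G \ add = {clear(d), ontable(b), ontable(e)} \ {clear(d), holding(g)} = {ontable(b), ontable(e)}
  ∪ pre   = {ontable(b), ontable(e)} ∪ {clear(g), handempty, on(g,d)}
          = {clear(g), handempty, on(g,d), ontable(b), ontable(e)}

== RESULT ==
["clear(g)", "handempty", "on(g,d)", "ontable(b)", "ontable(e)"]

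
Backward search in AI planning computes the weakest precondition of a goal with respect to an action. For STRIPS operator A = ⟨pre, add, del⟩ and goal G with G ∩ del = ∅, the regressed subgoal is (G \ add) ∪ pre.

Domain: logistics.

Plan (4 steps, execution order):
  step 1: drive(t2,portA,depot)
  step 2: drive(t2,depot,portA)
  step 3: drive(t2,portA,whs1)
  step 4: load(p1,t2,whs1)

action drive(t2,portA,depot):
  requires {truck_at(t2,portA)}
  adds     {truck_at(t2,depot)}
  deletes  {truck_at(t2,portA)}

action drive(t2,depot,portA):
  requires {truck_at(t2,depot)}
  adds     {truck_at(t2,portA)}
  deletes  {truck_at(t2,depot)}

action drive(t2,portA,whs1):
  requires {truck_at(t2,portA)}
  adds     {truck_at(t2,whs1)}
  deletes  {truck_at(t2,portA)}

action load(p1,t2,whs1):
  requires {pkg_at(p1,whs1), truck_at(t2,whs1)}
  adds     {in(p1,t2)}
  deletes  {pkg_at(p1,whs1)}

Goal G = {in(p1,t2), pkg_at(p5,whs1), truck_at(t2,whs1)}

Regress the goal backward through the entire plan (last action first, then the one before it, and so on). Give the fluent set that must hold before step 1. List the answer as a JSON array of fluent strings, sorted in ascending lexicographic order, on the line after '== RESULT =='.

Regress step by step:
  through step 4 (load(p1,t2,whs1)): drop {in(p1,t2)}, keep {pkg_at(p5,whs1), truck_at(t2,whs1)}, require {pkg_at(p1,whs1), truck_at(t2,whs1)}
    → {pkg_at(p1,whs1), pkg_at(p5,whs1), truck_at(t2,whs1)}
  through step 3 (drive(t2,portA,whs1)): drop {truck_at(t2,whs1)}, keep {pkg_at(p1,whs1), pkg_at(p5,whs1)}, require {truck_at(t2,portA)}
    → {pkg_at(p1,whs1), pkg_at(p5,whs1), truck_at(t2,portA)}
  through step 2 (drive(t2,depot,portA)): drop {truck_at(t2,portA)}, keep {pkg_at(p1,whs1), pkg_at(p5,whs1)}, require {truck_at(t2,depot)}
    → {pkg_at(p1,whs1), pkg_at(p5,whs1), truck_at(t2,depot)}
  through step 1 (drive(t2,portA,depot)): drop {truck_at(t2,depot)}, keep {pkg_at(p1,whs1), pkg_at(p5,whs1)}, require {truck_at(t2,portA)}
    → {pkg_at(p1,whs1), pkg_at(p5,whs1), truck_at(t2,portA)}

== RESULT ==
["pkg_at(p1,whs1)", "pkg_at(p5,whs1)", "truck_at(t2,portA)"]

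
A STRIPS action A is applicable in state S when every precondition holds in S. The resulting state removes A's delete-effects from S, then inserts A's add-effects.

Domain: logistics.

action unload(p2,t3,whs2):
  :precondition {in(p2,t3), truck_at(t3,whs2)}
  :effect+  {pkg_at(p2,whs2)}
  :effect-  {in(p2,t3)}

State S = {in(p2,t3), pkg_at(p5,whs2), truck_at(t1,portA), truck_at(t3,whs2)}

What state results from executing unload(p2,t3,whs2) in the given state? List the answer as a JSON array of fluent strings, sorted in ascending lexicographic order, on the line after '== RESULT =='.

Progress:
  pre ⊆ S: {in(p2,t3), truck_at(t3,whs2)} ⊆ S  — applicable
  S \ del = {pkg_at(p5,whs2), truck_at(t1,portA), truck_at(t3,whs2)}
  ∪ add   = {pkg_at(p2,whs2), pkg_at(p5,whs2), truck_at(t1,portA), truck_at(t3,whs2)}

== RESULT ==
["pkg_at(p2,whs2)", "pkg_at(p5,whs2)", "truck_at(t1,portA)", "truck_at(t3,whs2)"]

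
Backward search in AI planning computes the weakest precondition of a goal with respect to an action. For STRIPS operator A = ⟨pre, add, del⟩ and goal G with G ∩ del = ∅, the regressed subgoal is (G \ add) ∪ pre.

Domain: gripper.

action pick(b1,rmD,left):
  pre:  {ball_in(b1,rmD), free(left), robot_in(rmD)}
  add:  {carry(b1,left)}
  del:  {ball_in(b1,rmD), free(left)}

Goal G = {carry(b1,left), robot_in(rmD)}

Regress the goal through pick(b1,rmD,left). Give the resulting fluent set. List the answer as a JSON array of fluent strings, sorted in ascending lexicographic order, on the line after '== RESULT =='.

Regress:
  G ∩ del = {}  (empty — regression defined)
  G \ add = {carry(b1,left), robot_in(rmD)} \ {carry(b1,left)} = {robot_in(rmD)}
  ∪ pre   = {robot_in(rmD)} ∪ {ball_in(b1,rmD), free(left), robot_in(rmD)}
          = {ball_in(b1,rmD), free(left), robot_in(rmD)}

== RESULT ==
["ball_in(b1,rmD)", "free(left)", "robot_in(rmD)"]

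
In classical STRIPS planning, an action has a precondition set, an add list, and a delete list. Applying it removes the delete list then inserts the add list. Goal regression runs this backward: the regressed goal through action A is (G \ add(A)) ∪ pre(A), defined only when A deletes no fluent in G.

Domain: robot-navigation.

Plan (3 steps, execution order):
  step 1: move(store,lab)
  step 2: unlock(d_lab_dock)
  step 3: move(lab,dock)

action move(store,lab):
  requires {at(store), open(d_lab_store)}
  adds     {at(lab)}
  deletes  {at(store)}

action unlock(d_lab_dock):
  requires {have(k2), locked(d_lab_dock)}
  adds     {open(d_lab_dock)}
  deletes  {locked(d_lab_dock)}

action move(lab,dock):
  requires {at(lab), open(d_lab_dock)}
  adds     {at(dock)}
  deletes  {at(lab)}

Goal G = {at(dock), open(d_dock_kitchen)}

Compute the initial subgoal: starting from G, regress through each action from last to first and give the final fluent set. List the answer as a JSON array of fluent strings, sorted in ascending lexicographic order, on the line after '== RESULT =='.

Work backward from the goal:
  through step 3 (move(lab,dock)): drop {at(dock)}, keep {open(d_dock_kitchen)}, require {at(lab), open(d_lab_dock)}
    → {at(lab), open(d_dock_kitchen), open(d_lab_dock)}
  through step 2 (unlock(d_lab_dock)): drop {open(d_lab_dock)}, keep {at(lab), open(d_dock_kitchen)}, require {have(k2), locked(d_lab_dock)}
    → {at(lab), have(k2), locked(d_lab_dock), open(d_dock_kitchen)}
  through step 1 (move(store,lab)): drop {at(lab)}, keep {have(k2), locked(d_lab_dock), open(d_dock_kitchen)}, require {at(store), open(d_lab_store)}
    → {at(store), have(k2), locked(d_lab_dock), open(d_dock_kitchen), open(d_lab_store)}

== RESULT ==
["at(store)", "have(k2)", "locked(d_lab_dock)", "open(d_dock_kitchen)", "open(d_lab_store)"]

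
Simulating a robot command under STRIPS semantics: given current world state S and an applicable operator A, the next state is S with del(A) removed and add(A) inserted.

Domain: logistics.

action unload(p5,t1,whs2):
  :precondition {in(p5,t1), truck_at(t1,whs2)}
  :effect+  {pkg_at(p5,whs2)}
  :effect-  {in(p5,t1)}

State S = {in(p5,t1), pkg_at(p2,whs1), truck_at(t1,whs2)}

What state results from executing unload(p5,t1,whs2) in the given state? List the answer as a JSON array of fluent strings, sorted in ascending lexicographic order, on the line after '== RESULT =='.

Compute (S \ del) ∪ add:
  pre ⊆ S: {in(p5,t1), truck_at(t1,whs2)} ⊆ S  — applicable
  S \ del = {pkg_at(p2,whs1), truck_at(t1,whs2)}
  ∪ add   = {pkg_at(p2,whs1), pkg_at(p5,whs2), truck_at(t1,whs2)}

== RESULT ==
["pkg_at(p2,whs1)", "pkg_at(p5,whs2)", "truck_at(t1,whs2)"]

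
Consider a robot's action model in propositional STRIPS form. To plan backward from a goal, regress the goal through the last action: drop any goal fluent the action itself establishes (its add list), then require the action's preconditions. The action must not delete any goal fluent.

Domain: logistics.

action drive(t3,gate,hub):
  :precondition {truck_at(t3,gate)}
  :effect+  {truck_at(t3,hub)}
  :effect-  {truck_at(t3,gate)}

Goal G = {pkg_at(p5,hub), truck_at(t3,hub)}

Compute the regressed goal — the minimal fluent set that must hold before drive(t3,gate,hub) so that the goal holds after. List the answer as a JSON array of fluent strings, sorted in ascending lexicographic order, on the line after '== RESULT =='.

Compute (G \ add) ∪ pre:
  G ∩ del = {}  (empty — regression defined)
  G \ add = {pkg_at(p5,hub), truck_at(t3,hub)} \ {truck_at(t3,hub)} = {pkg_at(p5,hub)}
  ∪ pre   = {pkg_at(p5,hub)} ∪ {truck_at(t3,gate)}
          = {pkg_at(p5,hub), truck_at(t3,gate)}

== RESULT ==
["pkg_at(p5,hub)", "truck_at(t3,gate)"]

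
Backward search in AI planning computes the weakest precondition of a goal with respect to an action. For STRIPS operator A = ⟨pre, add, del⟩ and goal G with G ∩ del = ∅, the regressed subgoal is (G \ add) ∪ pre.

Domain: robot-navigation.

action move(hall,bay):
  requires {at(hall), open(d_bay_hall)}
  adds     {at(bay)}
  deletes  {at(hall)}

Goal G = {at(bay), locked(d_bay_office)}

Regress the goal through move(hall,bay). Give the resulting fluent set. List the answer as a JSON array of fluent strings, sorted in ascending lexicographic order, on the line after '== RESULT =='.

Compute (G \ add) ∪ pre:
  G ∩ del = {}  (empty — regression defined)
  G \ add = {at(bay), locked(d_bay_office)} \ {at(bay)} = {locked(d_bay_office)}
  ∪ pre   = {locked(d_bay_office)} ∪ {at(hall), open(d_bay_hall)}
          = {at(hall), locked(d_bay_office), open(d_bay_hall)}

== RESULT ==
["at(hall)", "locked(d_bay_office)", "open(d_bay_hall)"]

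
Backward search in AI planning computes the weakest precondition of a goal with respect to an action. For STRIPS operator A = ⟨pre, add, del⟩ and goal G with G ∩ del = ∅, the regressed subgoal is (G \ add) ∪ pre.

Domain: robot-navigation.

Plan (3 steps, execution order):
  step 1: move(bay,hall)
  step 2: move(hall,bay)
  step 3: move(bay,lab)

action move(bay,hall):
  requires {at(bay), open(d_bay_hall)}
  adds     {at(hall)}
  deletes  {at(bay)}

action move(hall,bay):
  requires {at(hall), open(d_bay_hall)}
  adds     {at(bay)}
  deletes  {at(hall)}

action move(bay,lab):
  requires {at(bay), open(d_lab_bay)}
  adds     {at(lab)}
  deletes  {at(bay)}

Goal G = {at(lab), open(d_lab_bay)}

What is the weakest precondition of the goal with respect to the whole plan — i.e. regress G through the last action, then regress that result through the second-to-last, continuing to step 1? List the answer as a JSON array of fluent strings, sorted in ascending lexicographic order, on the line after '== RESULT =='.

Regress step by step:
  through step 3 (move(bay,lab)): drop {at(lab)}, keep {open(d_lab_bay)}, require {at(bay), open(d_lab_bay)}
    → {at(bay), open(d_lab_bay)}
  through step 2 (move(hall,bay)): drop {at(bay)}, keep {open(d_lab_bay)}, require {at(hall), open(d_bay_hall)}
    → {at(hall), open(d_bay_hall), open(d_lab_bay)}
  through step 1 (move(bay,hall)): drop {at(hall)}, keep {open(d_bay_hall), open(d_lab_bay)}, require {at(bay), open(d_bay_hall)}
    → {at(bay), open(d_bay_hall), open(d_lab_bay)}

== RESULT ==
["at(bay)", "open(d_bay_hall)", "open(d_lab_bay)"]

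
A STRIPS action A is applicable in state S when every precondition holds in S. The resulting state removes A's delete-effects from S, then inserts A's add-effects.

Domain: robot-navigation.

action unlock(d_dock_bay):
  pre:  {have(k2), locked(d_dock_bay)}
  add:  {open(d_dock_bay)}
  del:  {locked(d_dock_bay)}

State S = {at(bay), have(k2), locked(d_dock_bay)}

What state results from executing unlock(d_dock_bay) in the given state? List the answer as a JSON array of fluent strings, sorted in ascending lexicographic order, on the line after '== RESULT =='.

Compute (S \ del) ∪ add:
  pre ⊆ S: {have(k2), locked(d_dock_bay)} ⊆ S  — applicable
  S \ del = {at(bay), have(k2)}
  ∪ add   = {at(bay), have(k2), open(d_dock_bay)}

== RESULT ==
["at(bay)", "have(k2)", "open(d_dock_bay)"]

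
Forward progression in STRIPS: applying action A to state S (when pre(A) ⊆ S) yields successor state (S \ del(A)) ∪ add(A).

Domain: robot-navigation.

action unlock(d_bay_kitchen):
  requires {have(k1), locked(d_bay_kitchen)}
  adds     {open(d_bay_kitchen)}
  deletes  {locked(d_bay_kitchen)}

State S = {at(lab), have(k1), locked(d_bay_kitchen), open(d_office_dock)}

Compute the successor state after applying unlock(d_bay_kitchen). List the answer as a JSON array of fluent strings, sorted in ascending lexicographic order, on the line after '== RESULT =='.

Compute (S \ del) ∪ add:
  pre ⊆ S: {have(k1), locked(d_bay_kitchen)} ⊆ S  — applicable
  S \ del = {at(lab), have(k1), open(d_office_dock)}
  ∪ add   = {at(lab), have(k1), open(d_bay_kitchen), open(d_office_dock)}

== RESULT ==
["at(lab)", "have(k1)", "open(d_bay_kitchen)", "open(d_office_dock)"]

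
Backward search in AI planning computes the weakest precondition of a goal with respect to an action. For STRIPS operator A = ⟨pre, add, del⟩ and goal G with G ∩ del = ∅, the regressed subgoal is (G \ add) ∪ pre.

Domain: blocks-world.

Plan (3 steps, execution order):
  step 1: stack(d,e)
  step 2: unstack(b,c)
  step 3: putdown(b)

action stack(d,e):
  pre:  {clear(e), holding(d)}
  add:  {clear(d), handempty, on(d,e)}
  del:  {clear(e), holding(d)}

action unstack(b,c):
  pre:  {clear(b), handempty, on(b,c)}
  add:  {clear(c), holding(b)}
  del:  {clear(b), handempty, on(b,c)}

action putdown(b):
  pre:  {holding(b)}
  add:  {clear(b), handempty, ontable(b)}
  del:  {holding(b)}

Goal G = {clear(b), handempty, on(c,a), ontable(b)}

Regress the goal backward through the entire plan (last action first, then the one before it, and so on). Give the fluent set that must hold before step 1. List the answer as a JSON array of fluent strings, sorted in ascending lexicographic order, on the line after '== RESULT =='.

Regress step by step:
  through step 3 (putdown(b)): drop {clear(b), handempty, ontable(b)}, keep {on(c,a)}, require {holding(b)}
    → {holding(b), on(c,a)}
  through step 2 (unstack(b,c)): drop {holding(b)}, keep {on(c,a)}, require {clear(b), handempty, on(b,c)}
    → {clear(b), handempty, on(b,c), on(c,a)}
  through step 1 (stack(d,e)): drop {handempty}, keep {clear(b), on(b,c), on(c,a)}, require {clear(e), holding(d)}
    → {clear(b), clear(e), holding(d), on(b,c), on(c,a)}

== RESULT ==
["clear(b)", "clear(e)", "holding(d)", "on(b,c)", "on(c,a)"]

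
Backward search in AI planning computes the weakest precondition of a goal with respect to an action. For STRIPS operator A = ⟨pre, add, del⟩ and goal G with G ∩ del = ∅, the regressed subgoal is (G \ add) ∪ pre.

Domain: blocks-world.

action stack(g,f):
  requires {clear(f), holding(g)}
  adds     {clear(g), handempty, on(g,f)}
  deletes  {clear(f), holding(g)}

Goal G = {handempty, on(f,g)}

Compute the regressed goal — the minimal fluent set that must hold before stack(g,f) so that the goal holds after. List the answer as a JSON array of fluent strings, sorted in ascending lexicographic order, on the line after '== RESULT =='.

Regress:
  G ∩ del = {}  (empty — regression defined)
  G \ add = {handempty, on(f,g)} \ {clear(g), handempty, on(g,f)} = {on(f,g)}
  ∪ pre   = {on(f,g)} ∪ {clear(f), holding(g)}
          = {clear(f), holding(g), on(f,g)}

== RESULT ==
["clear(f)", "holding(g)", "on(f,g)"]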